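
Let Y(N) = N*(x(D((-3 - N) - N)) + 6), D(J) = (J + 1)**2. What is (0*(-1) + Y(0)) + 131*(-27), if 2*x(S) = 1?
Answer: -3537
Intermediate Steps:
D(J) = (1 + J)**2
x(S) = 1/2 (x(S) = (1/2)*1 = 1/2)
Y(N) = 13*N/2 (Y(N) = N*(1/2 + 6) = N*(13/2) = 13*N/2)
(0*(-1) + Y(0)) + 131*(-27) = (0*(-1) + (13/2)*0) + 131*(-27) = (0 + 0) - 3537 = 0 - 3537 = -3537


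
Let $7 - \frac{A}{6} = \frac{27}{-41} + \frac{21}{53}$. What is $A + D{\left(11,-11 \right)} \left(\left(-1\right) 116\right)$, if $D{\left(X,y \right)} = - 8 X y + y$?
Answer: $- \frac{241134390}{2173} \approx -1.1097 \cdot 10^{5}$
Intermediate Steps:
$D{\left(X,y \right)} = y - 8 X y$ ($D{\left(X,y \right)} = - 8 X y + y = y - 8 X y$)
$A = \frac{94686}{2173}$ ($A = 42 - 6 \left(\frac{27}{-41} + \frac{21}{53}\right) = 42 - 6 \left(27 \left(- \frac{1}{41}\right) + 21 \cdot \frac{1}{53}\right) = 42 - 6 \left(- \frac{27}{41} + \frac{21}{53}\right) = 42 - - \frac{3420}{2173} = 42 + \frac{3420}{2173} = \frac{94686}{2173} \approx 43.574$)
$A + D{\left(11,-11 \right)} \left(\left(-1\right) 116\right) = \frac{94686}{2173} + - 11 \left(1 - 88\right) \left(\left(-1\right) 116\right) = \frac{94686}{2173} + - 11 \left(1 - 88\right) \left(-116\right) = \frac{94686}{2173} + \left(-11\right) \left(-87\right) \left(-116\right) = \frac{94686}{2173} + 957 \left(-116\right) = \frac{94686}{2173} - 111012 = - \frac{241134390}{2173}$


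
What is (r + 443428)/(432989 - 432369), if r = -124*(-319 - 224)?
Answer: 25538/31 ≈ 823.81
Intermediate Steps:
r = 67332 (r = -124*(-543) = 67332)
(r + 443428)/(432989 - 432369) = (67332 + 443428)/(432989 - 432369) = 510760/620 = 510760*(1/620) = 25538/31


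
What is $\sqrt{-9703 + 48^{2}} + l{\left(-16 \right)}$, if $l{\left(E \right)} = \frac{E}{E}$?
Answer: $1 + 7 i \sqrt{151} \approx 1.0 + 86.017 i$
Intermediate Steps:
$l{\left(E \right)} = 1$
$\sqrt{-9703 + 48^{2}} + l{\left(-16 \right)} = \sqrt{-9703 + 48^{2}} + 1 = \sqrt{-9703 + 2304} + 1 = \sqrt{-7399} + 1 = 7 i \sqrt{151} + 1 = 1 + 7 i \sqrt{151}$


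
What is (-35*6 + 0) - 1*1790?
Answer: -2000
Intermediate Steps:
(-35*6 + 0) - 1*1790 = (-210 + 0) - 1790 = -210 - 1790 = -2000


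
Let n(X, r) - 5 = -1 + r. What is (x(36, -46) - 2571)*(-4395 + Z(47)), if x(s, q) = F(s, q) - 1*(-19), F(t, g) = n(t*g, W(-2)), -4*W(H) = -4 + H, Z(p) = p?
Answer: 11072182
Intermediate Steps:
W(H) = 1 - H/4 (W(H) = -(-4 + H)/4 = 1 - H/4)
n(X, r) = 4 + r (n(X, r) = 5 + (-1 + r) = 4 + r)
F(t, g) = 11/2 (F(t, g) = 4 + (1 - ¼*(-2)) = 4 + (1 + ½) = 4 + 3/2 = 11/2)
x(s, q) = 49/2 (x(s, q) = 11/2 - 1*(-19) = 11/2 + 19 = 49/2)
(x(36, -46) - 2571)*(-4395 + Z(47)) = (49/2 - 2571)*(-4395 + 47) = -5093/2*(-4348) = 11072182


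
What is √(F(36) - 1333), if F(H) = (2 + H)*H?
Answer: √35 ≈ 5.9161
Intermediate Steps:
F(H) = H*(2 + H)
√(F(36) - 1333) = √(36*(2 + 36) - 1333) = √(36*38 - 1333) = √(1368 - 1333) = √35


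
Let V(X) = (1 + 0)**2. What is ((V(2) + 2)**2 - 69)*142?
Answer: -8520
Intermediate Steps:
V(X) = 1 (V(X) = 1**2 = 1)
((V(2) + 2)**2 - 69)*142 = ((1 + 2)**2 - 69)*142 = (3**2 - 69)*142 = (9 - 69)*142 = -60*142 = -8520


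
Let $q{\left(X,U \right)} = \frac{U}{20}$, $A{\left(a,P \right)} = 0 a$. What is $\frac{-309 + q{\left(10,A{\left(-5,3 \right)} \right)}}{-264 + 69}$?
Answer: $\frac{103}{65} \approx 1.5846$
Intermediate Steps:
$A{\left(a,P \right)} = 0$
$q{\left(X,U \right)} = \frac{U}{20}$ ($q{\left(X,U \right)} = U \frac{1}{20} = \frac{U}{20}$)
$\frac{-309 + q{\left(10,A{\left(-5,3 \right)} \right)}}{-264 + 69} = \frac{-309 + \frac{1}{20} \cdot 0}{-264 + 69} = \frac{-309 + 0}{-195} = \left(-309\right) \left(- \frac{1}{195}\right) = \frac{103}{65}$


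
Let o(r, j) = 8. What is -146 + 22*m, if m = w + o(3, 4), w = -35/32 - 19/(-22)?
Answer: 399/16 ≈ 24.938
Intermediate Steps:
w = -81/352 (w = -35*1/32 - 19*(-1/22) = -35/32 + 19/22 = -81/352 ≈ -0.23011)
m = 2735/352 (m = -81/352 + 8 = 2735/352 ≈ 7.7699)
-146 + 22*m = -146 + 22*(2735/352) = -146 + 2735/16 = 399/16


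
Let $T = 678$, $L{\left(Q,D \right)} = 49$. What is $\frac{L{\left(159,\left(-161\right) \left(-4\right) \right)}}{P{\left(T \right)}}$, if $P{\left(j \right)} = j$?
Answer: $\frac{49}{678} \approx 0.072271$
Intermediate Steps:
$\frac{L{\left(159,\left(-161\right) \left(-4\right) \right)}}{P{\left(T \right)}} = \frac{49}{678}$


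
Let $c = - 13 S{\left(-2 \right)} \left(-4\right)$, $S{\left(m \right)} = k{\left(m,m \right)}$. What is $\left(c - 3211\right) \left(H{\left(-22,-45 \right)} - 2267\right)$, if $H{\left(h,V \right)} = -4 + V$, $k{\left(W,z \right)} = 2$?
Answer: $7195812$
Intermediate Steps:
$S{\left(m \right)} = 2$
$c = 104$ ($c = \left(-13\right) 2 \left(-4\right) = \left(-26\right) \left(-4\right) = 104$)
$\left(c - 3211\right) \left(H{\left(-22,-45 \right)} - 2267\right) = \left(104 - 3211\right) \left(\left(-4 - 45\right) - 2267\right) = - 3107 \left(-49 - 2267\right) = \left(-3107\right) \left(-2316\right) = 7195812$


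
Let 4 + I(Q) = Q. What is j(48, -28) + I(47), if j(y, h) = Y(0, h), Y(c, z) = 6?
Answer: 49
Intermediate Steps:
j(y, h) = 6
I(Q) = -4 + Q
j(48, -28) + I(47) = 6 + (-4 + 47) = 6 + 43 = 49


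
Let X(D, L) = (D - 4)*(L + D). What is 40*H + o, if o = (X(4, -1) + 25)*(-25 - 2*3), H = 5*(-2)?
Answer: -1175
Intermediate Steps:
X(D, L) = (-4 + D)*(D + L)
H = -10
o = -775 (o = ((4² - 4*4 - 4*(-1) + 4*(-1)) + 25)*(-25 - 2*3) = ((16 - 16 + 4 - 4) + 25)*(-25 - 6) = (0 + 25)*(-31) = 25*(-31) = -775)
40*H + o = 40*(-10) - 775 = -400 - 775 = -1175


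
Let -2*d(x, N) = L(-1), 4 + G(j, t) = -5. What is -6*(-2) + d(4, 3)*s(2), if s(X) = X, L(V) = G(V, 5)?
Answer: 21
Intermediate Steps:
G(j, t) = -9 (G(j, t) = -4 - 5 = -9)
L(V) = -9
d(x, N) = 9/2 (d(x, N) = -½*(-9) = 9/2)
-6*(-2) + d(4, 3)*s(2) = -6*(-2) + (9/2)*2 = 12 + 9 = 21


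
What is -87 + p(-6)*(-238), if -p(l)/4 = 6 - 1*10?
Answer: -3895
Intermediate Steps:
p(l) = 16 (p(l) = -4*(6 - 1*10) = -4*(6 - 10) = -4*(-4) = 16)
-87 + p(-6)*(-238) = -87 + 16*(-238) = -87 - 3808 = -3895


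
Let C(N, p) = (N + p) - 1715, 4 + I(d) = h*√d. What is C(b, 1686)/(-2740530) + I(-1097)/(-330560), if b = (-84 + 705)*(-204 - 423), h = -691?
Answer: 3218242597/22647739920 + 691*I*√1097/330560 ≈ 0.1421 + 0.069236*I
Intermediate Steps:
I(d) = -4 - 691*√d
b = -389367 (b = 621*(-627) = -389367)
C(N, p) = -1715 + N + p
C(b, 1686)/(-2740530) + I(-1097)/(-330560) = (-1715 - 389367 + 1686)/(-2740530) + (-4 - 691*I*√1097)/(-330560) = -389396*(-1/2740530) + (-4 - 691*I*√1097)*(-1/330560) = 194698/1370265 + (-4 - 691*I*√1097)*(-1/330560) = 194698/1370265 + (1/82640 + 691*I*√1097/330560) = 3218242597/22647739920 + 691*I*√1097/330560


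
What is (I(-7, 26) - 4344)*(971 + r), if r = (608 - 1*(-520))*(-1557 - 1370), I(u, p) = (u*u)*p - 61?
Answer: 10334444735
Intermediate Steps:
I(u, p) = -61 + p*u² (I(u, p) = u²*p - 61 = p*u² - 61 = -61 + p*u²)
r = -3301656 (r = (608 + 520)*(-2927) = 1128*(-2927) = -3301656)
(I(-7, 26) - 4344)*(971 + r) = ((-61 + 26*(-7)²) - 4344)*(971 - 3301656) = ((-61 + 26*49) - 4344)*(-3300685) = ((-61 + 1274) - 4344)*(-3300685) = (1213 - 4344)*(-3300685) = -3131*(-3300685) = 10334444735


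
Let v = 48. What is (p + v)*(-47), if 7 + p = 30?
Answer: -3337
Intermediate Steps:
p = 23 (p = -7 + 30 = 23)
(p + v)*(-47) = (23 + 48)*(-47) = 71*(-47) = -3337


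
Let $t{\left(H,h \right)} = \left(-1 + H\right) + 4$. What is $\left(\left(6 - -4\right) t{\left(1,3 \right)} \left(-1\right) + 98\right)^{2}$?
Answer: $3364$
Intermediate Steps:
$t{\left(H,h \right)} = 3 + H$
$\left(\left(6 - -4\right) t{\left(1,3 \right)} \left(-1\right) + 98\right)^{2} = \left(\left(6 - -4\right) \left(3 + 1\right) \left(-1\right) + 98\right)^{2} = \left(\left(6 + 4\right) 4 \left(-1\right) + 98\right)^{2} = \left(10 \cdot 4 \left(-1\right) + 98\right)^{2} = \left(40 \left(-1\right) + 98\right)^{2} = \left(-40 + 98\right)^{2} = 58^{2} = 3364$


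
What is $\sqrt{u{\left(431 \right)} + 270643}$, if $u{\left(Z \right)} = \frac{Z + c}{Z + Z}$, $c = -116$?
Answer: $\frac{\sqrt{201099928822}}{862} \approx 520.23$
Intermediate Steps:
$u{\left(Z \right)} = \frac{-116 + Z}{2 Z}$ ($u{\left(Z \right)} = \frac{Z - 116}{Z + Z} = \frac{-116 + Z}{2 Z}$)
$\sqrt{u{\left(431 \right)} + 270643} = \sqrt{\frac{-116 + 431}{2 \cdot 431} + 270643} = \sqrt{\frac{1}{2} \cdot \frac{1}{431} \cdot 315 + 270643} = \sqrt{\frac{315}{862} + 270643} = \sqrt{\frac{233294581}{862}} = \frac{\sqrt{201099928822}}{862}$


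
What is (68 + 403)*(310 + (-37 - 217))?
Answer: 26376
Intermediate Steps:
(68 + 403)*(310 + (-37 - 217)) = 471*(310 - 254) = 471*56 = 26376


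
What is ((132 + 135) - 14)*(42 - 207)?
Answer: -41745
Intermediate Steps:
((132 + 135) - 14)*(42 - 207) = (267 - 14)*(-165) = 253*(-165) = -41745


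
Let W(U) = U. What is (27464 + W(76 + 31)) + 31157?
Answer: 58728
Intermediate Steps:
(27464 + W(76 + 31)) + 31157 = (27464 + (76 + 31)) + 31157 = (27464 + 107) + 31157 = 27571 + 31157 = 58728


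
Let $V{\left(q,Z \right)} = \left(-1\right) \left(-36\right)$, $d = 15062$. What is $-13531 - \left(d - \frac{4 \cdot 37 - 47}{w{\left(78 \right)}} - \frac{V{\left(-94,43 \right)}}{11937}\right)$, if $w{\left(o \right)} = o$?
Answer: $- \frac{8873777851}{310362} \approx -28592.0$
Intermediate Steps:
$V{\left(q,Z \right)} = 36$
$-13531 - \left(d - \frac{4 \cdot 37 - 47}{w{\left(78 \right)}} - \frac{V{\left(-94,43 \right)}}{11937}\right) = -13531 - \left(\frac{59931686}{3979} - \frac{4 \cdot 37 - 47}{78}\right) = -13531 - \left(\frac{59931686}{3979} - \left(148 - 47\right) \frac{1}{78}\right) = -13531 + \left(\left(101 \cdot \frac{1}{78} + \frac{12}{3979}\right) - 15062\right) = -13531 + \left(\left(\frac{101}{78} + \frac{12}{3979}\right) - 15062\right) = -13531 + \left(\frac{402815}{310362} - 15062\right) = -13531 - \frac{4674269629}{310362} = - \frac{8873777851}{310362}$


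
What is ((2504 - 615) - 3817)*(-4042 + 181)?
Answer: 7444008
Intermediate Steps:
((2504 - 615) - 3817)*(-4042 + 181) = (1889 - 3817)*(-3861) = -1928*(-3861) = 7444008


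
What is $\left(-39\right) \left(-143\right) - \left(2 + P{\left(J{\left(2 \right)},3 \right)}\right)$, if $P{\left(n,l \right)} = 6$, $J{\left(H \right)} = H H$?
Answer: $5569$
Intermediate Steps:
$J{\left(H \right)} = H^{2}$
$\left(-39\right) \left(-143\right) - \left(2 + P{\left(J{\left(2 \right)},3 \right)}\right) = \left(-39\right) \left(-143\right) - 8 = 5577 - 8 = 5569$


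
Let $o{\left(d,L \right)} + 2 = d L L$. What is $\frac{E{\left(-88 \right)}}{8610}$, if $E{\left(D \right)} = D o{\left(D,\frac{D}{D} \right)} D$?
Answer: $- \frac{23232}{287} \approx -80.948$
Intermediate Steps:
$o{\left(d,L \right)} = -2 + d L^{2}$ ($o{\left(d,L \right)} = -2 + d L L = -2 + L d L = -2 + d L^{2}$)
$E{\left(D \right)} = D^{2} \left(-2 + D\right)$ ($E{\left(D \right)} = D \left(-2 + D \left(\frac{D}{D}\right)^{2}\right) D = D \left(-2 + D 1^{2}\right) D = D \left(-2 + D 1\right) D = D \left(-2 + D\right) D = D^{2} \left(-2 + D\right)$)
$\frac{E{\left(-88 \right)}}{8610} = \frac{\left(-88\right)^{2} \left(-2 - 88\right)}{8610} = 7744 \left(-90\right) \frac{1}{8610} = \left(-696960\right) \frac{1}{8610} = - \frac{23232}{287}$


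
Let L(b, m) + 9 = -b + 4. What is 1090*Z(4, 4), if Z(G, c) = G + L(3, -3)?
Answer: -4360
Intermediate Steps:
L(b, m) = -5 - b (L(b, m) = -9 + (-b + 4) = -9 + (4 - b) = -5 - b)
Z(G, c) = -8 + G (Z(G, c) = G + (-5 - 1*3) = G + (-5 - 3) = G - 8 = -8 + G)
1090*Z(4, 4) = 1090*(-8 + 4) = 1090*(-4) = -4360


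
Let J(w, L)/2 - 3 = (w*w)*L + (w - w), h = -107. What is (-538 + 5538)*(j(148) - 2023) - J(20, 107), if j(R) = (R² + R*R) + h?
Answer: 208304394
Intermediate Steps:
j(R) = -107 + 2*R² (j(R) = (R² + R*R) - 107 = (R² + R²) - 107 = 2*R² - 107 = -107 + 2*R²)
J(w, L) = 6 + 2*L*w² (J(w, L) = 6 + 2*((w*w)*L + (w - w)) = 6 + 2*(w²*L + 0) = 6 + 2*(L*w² + 0) = 6 + 2*(L*w²) = 6 + 2*L*w²)
(-538 + 5538)*(j(148) - 2023) - J(20, 107) = (-538 + 5538)*((-107 + 2*148²) - 2023) - (6 + 2*107*20²) = 5000*((-107 + 2*21904) - 2023) - (6 + 2*107*400) = 5000*((-107 + 43808) - 2023) - (6 + 85600) = 5000*(43701 - 2023) - 1*85606 = 5000*41678 - 85606 = 208390000 - 85606 = 208304394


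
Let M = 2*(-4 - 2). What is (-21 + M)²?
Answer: 1089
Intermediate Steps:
M = -12 (M = 2*(-6) = -12)
(-21 + M)² = (-21 - 12)² = (-33)² = 1089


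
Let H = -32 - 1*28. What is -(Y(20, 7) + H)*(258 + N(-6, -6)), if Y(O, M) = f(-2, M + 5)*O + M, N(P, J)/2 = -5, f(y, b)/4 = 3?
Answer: -46376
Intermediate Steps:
f(y, b) = 12 (f(y, b) = 4*3 = 12)
N(P, J) = -10 (N(P, J) = 2*(-5) = -10)
H = -60 (H = -32 - 28 = -60)
Y(O, M) = M + 12*O (Y(O, M) = 12*O + M = M + 12*O)
-(Y(20, 7) + H)*(258 + N(-6, -6)) = -((7 + 12*20) - 60)*(258 - 10) = -((7 + 240) - 60)*248 = -(247 - 60)*248 = -187*248 = -1*46376 = -46376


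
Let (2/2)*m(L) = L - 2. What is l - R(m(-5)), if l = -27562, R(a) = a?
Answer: -27555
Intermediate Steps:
m(L) = -2 + L (m(L) = L - 2 = -2 + L)
l - R(m(-5)) = -27562 - (-2 - 5) = -27562 - 1*(-7) = -27562 + 7 = -27555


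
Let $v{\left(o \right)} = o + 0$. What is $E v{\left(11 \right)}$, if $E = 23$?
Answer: $253$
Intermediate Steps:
$v{\left(o \right)} = o$
$E v{\left(11 \right)} = 23 \cdot 11 = 253$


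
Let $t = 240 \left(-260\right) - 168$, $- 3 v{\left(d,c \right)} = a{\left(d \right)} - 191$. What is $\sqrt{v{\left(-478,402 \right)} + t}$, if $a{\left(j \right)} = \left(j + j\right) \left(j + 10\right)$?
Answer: $\frac{i \sqrt{1904763}}{3} \approx 460.04 i$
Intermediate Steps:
$a{\left(j \right)} = 2 j \left(10 + j\right)$
$v{\left(d,c \right)} = \frac{191}{3} - \frac{2 d \left(10 + d\right)}{3}$ ($v{\left(d,c \right)} = - \frac{2 d \left(10 + d\right) - 191}{3} = - \frac{-191 + 2 d \left(10 + d\right)}{3} = \frac{191}{3} - \frac{2 d \left(10 + d\right)}{3}$)
$t = -62568$ ($t = -62400 - 168 = -62568$)
$\sqrt{v{\left(-478,402 \right)} + t} = \sqrt{\left(\frac{191}{3} - - \frac{956 \left(10 - 478\right)}{3}\right) - 62568} = \sqrt{\left(\frac{191}{3} - \left(- \frac{956}{3}\right) \left(-468\right)\right) - 62568} = \sqrt{\left(\frac{191}{3} - 149136\right) - 62568} = \sqrt{- \frac{447217}{3} - 62568} = \sqrt{- \frac{634921}{3}} = \frac{i \sqrt{1904763}}{3}$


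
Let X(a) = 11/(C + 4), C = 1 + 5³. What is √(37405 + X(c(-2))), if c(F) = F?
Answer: √632145930/130 ≈ 193.40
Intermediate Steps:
C = 126 (C = 1 + 125 = 126)
X(a) = 11/130 (X(a) = 11/(126 + 4) = 11/130)
√(37405 + X(c(-2))) = √(37405 + 11/130) = √(4862661/130) = √632145930/130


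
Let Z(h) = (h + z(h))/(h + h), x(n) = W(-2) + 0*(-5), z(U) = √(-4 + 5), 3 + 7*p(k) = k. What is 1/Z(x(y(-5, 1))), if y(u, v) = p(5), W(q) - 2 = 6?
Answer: 16/9 ≈ 1.7778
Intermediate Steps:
W(q) = 8 (W(q) = 2 + 6 = 8)
p(k) = -3/7 + k/7
z(U) = 1 (z(U) = √1 = 1)
y(u, v) = 2/7 (y(u, v) = -3/7 + (⅐)*5 = -3/7 + 5/7 = 2/7)
x(n) = 8 (x(n) = 8 + 0*(-5) = 8 + 0 = 8)
Z(h) = (1 + h)/(2*h) (Z(h) = (h + 1)/(h + h) = (1 + h)/((2*h)) = (1 + h)*(1/(2*h)) = (1 + h)/(2*h))
1/Z(x(y(-5, 1))) = 1/((½)*(1 + 8)/8) = 1/((½)*(⅛)*9) = 1/(9/16) = 16/9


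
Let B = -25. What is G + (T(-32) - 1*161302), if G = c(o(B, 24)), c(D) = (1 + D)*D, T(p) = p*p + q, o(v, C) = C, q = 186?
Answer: -159492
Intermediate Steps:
T(p) = 186 + p² (T(p) = p*p + 186 = p² + 186 = 186 + p²)
c(D) = D*(1 + D)
G = 600 (G = 24*(1 + 24) = 24*25 = 600)
G + (T(-32) - 1*161302) = 600 + ((186 + (-32)²) - 1*161302) = 600 + ((186 + 1024) - 161302) = 600 + (1210 - 161302) = 600 - 160092 = -159492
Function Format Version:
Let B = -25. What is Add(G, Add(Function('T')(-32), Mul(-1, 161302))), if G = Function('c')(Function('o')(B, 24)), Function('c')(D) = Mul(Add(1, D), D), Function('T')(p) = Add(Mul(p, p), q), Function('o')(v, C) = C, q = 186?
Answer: -159492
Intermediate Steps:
Function('T')(p) = Add(186, Pow(p, 2)) (Function('T')(p) = Add(Mul(p, p), 186) = Add(Pow(p, 2), 186) = Add(186, Pow(p, 2)))
Function('c')(D) = Mul(D, Add(1, D))
G = 600 (G = Mul(24, Add(1, 24)) = Mul(24, 25) = 600)
Add(G, Add(Function('T')(-32), Mul(-1, 161302))) = Add(600, Add(Add(186, Pow(-32, 2)), Mul(-1, 161302))) = Add(600, Add(Add(186, 1024), -161302)) = Add(600, Add(1210, -161302)) = Add(600, -160092) = -159492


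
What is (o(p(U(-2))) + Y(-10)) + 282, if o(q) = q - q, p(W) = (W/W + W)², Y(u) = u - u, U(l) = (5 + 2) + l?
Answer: 282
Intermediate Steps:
U(l) = 7 + l
Y(u) = 0
p(W) = (1 + W)²
o(q) = 0
(o(p(U(-2))) + Y(-10)) + 282 = (0 + 0) + 282 = 0 + 282 = 282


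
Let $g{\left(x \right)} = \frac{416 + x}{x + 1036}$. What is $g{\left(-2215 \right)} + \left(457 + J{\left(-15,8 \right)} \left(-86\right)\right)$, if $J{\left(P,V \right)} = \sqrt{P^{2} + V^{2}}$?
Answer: $- \frac{1183096}{1179} \approx -1003.5$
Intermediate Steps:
$g{\left(x \right)} = \frac{416 + x}{1036 + x}$
$g{\left(-2215 \right)} + \left(457 + J{\left(-15,8 \right)} \left(-86\right)\right) = \frac{416 - 2215}{1036 - 2215} + \left(457 + \sqrt{\left(-15\right)^{2} + 8^{2}} \left(-86\right)\right) = \frac{1}{-1179} \left(-1799\right) + \left(457 + \sqrt{225 + 64} \left(-86\right)\right) = \left(- \frac{1}{1179}\right) \left(-1799\right) + \left(457 + \sqrt{289} \left(-86\right)\right) = \frac{1799}{1179} + \left(457 + 17 \left(-86\right)\right) = \frac{1799}{1179} + \left(457 - 1462\right) = \frac{1799}{1179} - 1005 = - \frac{1183096}{1179}$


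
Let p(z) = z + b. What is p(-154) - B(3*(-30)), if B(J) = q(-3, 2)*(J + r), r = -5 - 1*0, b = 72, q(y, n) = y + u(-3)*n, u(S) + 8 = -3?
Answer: -2457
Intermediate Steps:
u(S) = -11 (u(S) = -8 - 3 = -11)
q(y, n) = y - 11*n
r = -5 (r = -5 + 0 = -5)
p(z) = 72 + z (p(z) = z + 72 = 72 + z)
B(J) = 125 - 25*J (B(J) = (-3 - 11*2)*(J - 5) = (-3 - 22)*(-5 + J) = -25*(-5 + J) = 125 - 25*J)
p(-154) - B(3*(-30)) = (72 - 154) - (125 - 75*(-30)) = -82 - (125 - 25*(-90)) = -82 - (125 + 2250) = -82 - 1*2375 = -82 - 2375 = -2457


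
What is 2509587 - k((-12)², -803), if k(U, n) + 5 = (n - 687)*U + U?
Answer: 2724008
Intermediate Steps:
k(U, n) = -5 + U + U*(-687 + n) (k(U, n) = -5 + ((n - 687)*U + U) = -5 + ((-687 + n)*U + U) = -5 + (U*(-687 + n) + U) = -5 + (U + U*(-687 + n)) = -5 + U + U*(-687 + n))
2509587 - k((-12)², -803) = 2509587 - (-5 - 686*(-12)² + (-12)²*(-803)) = 2509587 - (-5 - 686*144 + 144*(-803)) = 2509587 - (-5 - 98784 - 115632) = 2509587 - 1*(-214421) = 2509587 + 214421 = 2724008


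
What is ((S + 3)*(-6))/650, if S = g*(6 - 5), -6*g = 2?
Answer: -8/325 ≈ -0.024615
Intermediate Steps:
g = -⅓ (g = -⅙*2 = -⅓ ≈ -0.33333)
S = -⅓ (S = -(6 - 5)/3 = -⅓*1 = -⅓ ≈ -0.33333)
((S + 3)*(-6))/650 = ((-⅓ + 3)*(-6))/650 = ((8/3)*(-6))*(1/650) = -16*1/650 = -8/325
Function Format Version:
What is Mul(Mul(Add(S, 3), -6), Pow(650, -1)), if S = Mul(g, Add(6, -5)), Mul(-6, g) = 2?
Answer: Rational(-8, 325) ≈ -0.024615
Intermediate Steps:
g = Rational(-1, 3) (g = Mul(Rational(-1, 6), 2) = Rational(-1, 3) ≈ -0.33333)
S = Rational(-1, 3) (S = Mul(Rational(-1, 3), Add(6, -5)) = Mul(Rational(-1, 3), 1) = Rational(-1, 3) ≈ -0.33333)
Mul(Mul(Add(S, 3), -6), Pow(650, -1)) = Mul(Mul(Add(Rational(-1, 3), 3), -6), Pow(650, -1)) = Mul(Mul(Rational(8, 3), -6), Rational(1, 650)) = Mul(-16, Rational(1, 650)) = Rational(-8, 325)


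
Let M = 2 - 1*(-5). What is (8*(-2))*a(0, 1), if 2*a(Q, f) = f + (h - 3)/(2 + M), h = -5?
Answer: -8/9 ≈ -0.88889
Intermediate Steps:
M = 7 (M = 2 + 5 = 7)
a(Q, f) = -4/9 + f/2 (a(Q, f) = (f + (-5 - 3)/(2 + 7))/2 = (f - 8/9)/2 = (-8/9 + f)/2 = -4/9 + f/2)
(8*(-2))*a(0, 1) = (8*(-2))*(-4/9 + (½)*1) = -16*(-4/9 + ½) = -16*1/18 = -8/9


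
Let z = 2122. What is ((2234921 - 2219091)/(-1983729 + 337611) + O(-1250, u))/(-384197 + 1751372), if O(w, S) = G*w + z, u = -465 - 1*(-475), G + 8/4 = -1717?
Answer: 1770294549533/1125265688325 ≈ 1.5732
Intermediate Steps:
G = -1719 (G = -2 - 1717 = -1719)
u = 10 (u = -465 + 475 = 10)
O(w, S) = 2122 - 1719*w (O(w, S) = -1719*w + 2122 = 2122 - 1719*w)
((2234921 - 2219091)/(-1983729 + 337611) + O(-1250, u))/(-384197 + 1751372) = ((2234921 - 2219091)/(-1983729 + 337611) + (2122 - 1719*(-1250)))/(-384197 + 1751372) = (15830/(-1646118) + (2122 + 2148750))/1367175 = (15830*(-1/1646118) + 2150872)*(1/1367175) = (-7915/823059 + 2150872)*(1/1367175) = (1770294549533/823059)*(1/1367175) = 1770294549533/1125265688325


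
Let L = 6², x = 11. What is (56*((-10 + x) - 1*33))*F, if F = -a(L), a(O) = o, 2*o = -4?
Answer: -3584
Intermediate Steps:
L = 36
o = -2 (o = (½)*(-4) = -2)
a(O) = -2
F = 2 (F = -1*(-2) = 2)
(56*((-10 + x) - 1*33))*F = (56*((-10 + 11) - 1*33))*2 = (56*(1 - 33))*2 = (56*(-32))*2 = -1792*2 = -3584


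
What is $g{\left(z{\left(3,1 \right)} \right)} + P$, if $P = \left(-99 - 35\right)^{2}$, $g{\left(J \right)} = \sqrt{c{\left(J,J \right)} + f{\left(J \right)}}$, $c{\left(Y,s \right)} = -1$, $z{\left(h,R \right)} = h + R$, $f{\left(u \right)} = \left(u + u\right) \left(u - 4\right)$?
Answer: $17956 + i \approx 17956.0 + 1.0 i$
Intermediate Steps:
$f{\left(u \right)} = 2 u \left(-4 + u\right)$
$z{\left(h,R \right)} = R + h$
$g{\left(J \right)} = \sqrt{-1 + 2 J \left(-4 + J\right)}$
$P = 17956$ ($P = \left(-134\right)^{2} = 17956$)
$g{\left(z{\left(3,1 \right)} \right)} + P = \sqrt{-1 + 2 \left(1 + 3\right) \left(-4 + \left(1 + 3\right)\right)} + 17956 = \sqrt{-1 + 2 \cdot 4 \left(-4 + 4\right)} + 17956 = \sqrt{-1 + 2 \cdot 4 \cdot 0} + 17956 = \sqrt{-1 + 0} + 17956 = \sqrt{-1} + 17956 = i + 17956 = 17956 + i$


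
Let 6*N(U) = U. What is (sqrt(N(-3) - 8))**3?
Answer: -17*I*sqrt(34)/4 ≈ -24.782*I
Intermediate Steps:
N(U) = U/6
(sqrt(N(-3) - 8))**3 = (sqrt((1/6)*(-3) - 8))**3 = (sqrt(-1/2 - 8))**3 = (sqrt(-17/2))**3 = (I*sqrt(34)/2)**3 = -17*I*sqrt(34)/4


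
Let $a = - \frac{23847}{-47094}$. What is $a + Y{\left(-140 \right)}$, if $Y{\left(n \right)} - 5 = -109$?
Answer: $- \frac{1624643}{15698} \approx -103.49$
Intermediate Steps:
$Y{\left(n \right)} = -104$ ($Y{\left(n \right)} = 5 - 109 = -104$)
$a = \frac{7949}{15698}$ ($a = \left(-23847\right) \left(- \frac{1}{47094}\right) = \frac{7949}{15698} \approx 0.50637$)
$a + Y{\left(-140 \right)} = \frac{7949}{15698} - 104 = - \frac{1624643}{15698}$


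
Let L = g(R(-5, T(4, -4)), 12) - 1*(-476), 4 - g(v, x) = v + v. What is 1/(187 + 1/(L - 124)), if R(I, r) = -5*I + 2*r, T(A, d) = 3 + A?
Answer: 278/51987 ≈ 0.0053475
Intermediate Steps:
g(v, x) = 4 - 2*v (g(v, x) = 4 - (v + v) = 4 - 2*v)
L = 402 (L = (4 - 2*(-5*(-5) + 2*(3 + 4))) - 1*(-476) = (4 - 2*(25 + 2*7)) + 476 = (4 - 2*(25 + 14)) + 476 = (4 - 2*39) + 476 = (4 - 78) + 476 = -74 + 476 = 402)
1/(187 + 1/(L - 124)) = 1/(187 + 1/(402 - 124)) = 1/(187 + 1/278) = 1/(51987/278) = 278/51987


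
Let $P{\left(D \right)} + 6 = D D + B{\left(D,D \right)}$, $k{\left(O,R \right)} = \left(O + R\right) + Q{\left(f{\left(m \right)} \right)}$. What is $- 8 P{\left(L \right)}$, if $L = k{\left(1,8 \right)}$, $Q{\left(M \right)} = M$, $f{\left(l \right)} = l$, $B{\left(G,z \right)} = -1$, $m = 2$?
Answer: $-912$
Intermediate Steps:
$k{\left(O,R \right)} = 2 + O + R$ ($k{\left(O,R \right)} = \left(O + R\right) + 2 = 2 + O + R$)
$L = 11$ ($L = 2 + 1 + 8 = 11$)
$P{\left(D \right)} = -7 + D^{2}$ ($P{\left(D \right)} = -6 + \left(D D - 1\right) = -6 + \left(D^{2} - 1\right) = -6 + \left(-1 + D^{2}\right) = -7 + D^{2}$)
$- 8 P{\left(L \right)} = - 8 \left(-7 + 11^{2}\right) = - 8 \left(-7 + 121\right) = \left(-8\right) 114 = -912$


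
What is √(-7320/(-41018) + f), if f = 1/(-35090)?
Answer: √763726004200510/65423710 ≈ 0.42241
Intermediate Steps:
f = -1/35090 ≈ -2.8498e-5
√(-7320/(-41018) + f) = √(-7320/(-41018) - 1/35090) = √(-7320*(-1/41018) - 1/35090) = √(3660/20509 - 1/35090) = √(128408891/719660810) = √763726004200510/65423710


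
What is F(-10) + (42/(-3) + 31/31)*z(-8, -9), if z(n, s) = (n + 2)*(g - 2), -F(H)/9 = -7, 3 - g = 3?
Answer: -93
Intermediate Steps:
g = 0 (g = 3 - 1*3 = 3 - 3 = 0)
F(H) = 63 (F(H) = -9*(-7) = 63)
z(n, s) = -4 - 2*n (z(n, s) = (n + 2)*(0 - 2) = (2 + n)*(-2) = -4 - 2*n)
F(-10) + (42/(-3) + 31/31)*z(-8, -9) = 63 + (42/(-3) + 31/31)*(-4 - 2*(-8)) = 63 + (42*(-⅓) + 31*(1/31))*(-4 + 16) = 63 + (-14 + 1)*12 = 63 - 13*12 = 63 - 156 = -93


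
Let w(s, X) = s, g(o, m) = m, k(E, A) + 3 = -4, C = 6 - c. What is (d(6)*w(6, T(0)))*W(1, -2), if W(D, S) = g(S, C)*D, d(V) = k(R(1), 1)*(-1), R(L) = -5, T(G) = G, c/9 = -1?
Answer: 630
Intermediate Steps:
c = -9 (c = 9*(-1) = -9)
C = 15 (C = 6 - 1*(-9) = 6 + 9 = 15)
k(E, A) = -7 (k(E, A) = -3 - 4 = -7)
d(V) = 7 (d(V) = -7*(-1) = 7)
W(D, S) = 15*D
(d(6)*w(6, T(0)))*W(1, -2) = (7*6)*(15*1) = 42*15 = 630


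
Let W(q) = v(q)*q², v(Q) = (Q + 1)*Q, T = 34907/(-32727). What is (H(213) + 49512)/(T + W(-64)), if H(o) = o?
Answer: 1627350075/540488726437 ≈ 0.0030109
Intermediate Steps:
T = -34907/32727 (T = 34907*(-1/32727) = -34907/32727 ≈ -1.0666)
v(Q) = Q*(1 + Q) (v(Q) = (1 + Q)*Q = Q*(1 + Q))
W(q) = q³*(1 + q) (W(q) = (q*(1 + q))*q² = q³*(1 + q))
(H(213) + 49512)/(T + W(-64)) = (213 + 49512)/(-34907/32727 + (-64)³*(1 - 64)) = 49725/(-34907/32727 - 262144*(-63)) = 49725/(-34907/32727 + 16515072) = 49725/(540488726437/32727) = 49725*(32727/540488726437) = 1627350075/540488726437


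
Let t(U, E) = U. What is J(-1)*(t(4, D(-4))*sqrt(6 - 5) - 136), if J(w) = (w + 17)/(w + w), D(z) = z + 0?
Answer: 1056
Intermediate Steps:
D(z) = z
J(w) = (17 + w)/(2*w) (J(w) = (17 + w)/((2*w)) = (17 + w)*(1/(2*w)) = (17 + w)/(2*w))
J(-1)*(t(4, D(-4))*sqrt(6 - 5) - 136) = ((1/2)*(17 - 1)/(-1))*(4*sqrt(6 - 5) - 136) = ((1/2)*(-1)*16)*(4*sqrt(1) - 136) = -8*(4*1 - 136) = -8*(4 - 136) = -8*(-132) = 1056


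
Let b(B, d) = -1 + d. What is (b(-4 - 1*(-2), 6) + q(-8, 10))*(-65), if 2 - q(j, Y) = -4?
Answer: -715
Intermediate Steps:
q(j, Y) = 6 (q(j, Y) = 2 - 1*(-4) = 2 + 4 = 6)
(b(-4 - 1*(-2), 6) + q(-8, 10))*(-65) = ((-1 + 6) + 6)*(-65) = (5 + 6)*(-65) = 11*(-65) = -715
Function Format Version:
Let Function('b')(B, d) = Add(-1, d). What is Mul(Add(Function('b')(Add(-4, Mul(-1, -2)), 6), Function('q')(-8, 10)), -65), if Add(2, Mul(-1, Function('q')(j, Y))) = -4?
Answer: -715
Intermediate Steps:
Function('q')(j, Y) = 6 (Function('q')(j, Y) = Add(2, Mul(-1, -4)) = Add(2, 4) = 6)
Mul(Add(Function('b')(Add(-4, Mul(-1, -2)), 6), Function('q')(-8, 10)), -65) = Mul(Add(Add(-1, 6), 6), -65) = Mul(Add(5, 6), -65) = Mul(11, -65) = -715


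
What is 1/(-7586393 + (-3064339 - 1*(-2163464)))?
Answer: -1/8487268 ≈ -1.1782e-7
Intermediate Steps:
1/(-7586393 + (-3064339 - 1*(-2163464))) = 1/(-7586393 + (-3064339 + 2163464)) = 1/(-7586393 - 900875) = 1/(-8487268) = -1/8487268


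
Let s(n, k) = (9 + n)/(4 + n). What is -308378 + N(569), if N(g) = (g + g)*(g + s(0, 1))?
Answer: 683409/2 ≈ 3.4170e+5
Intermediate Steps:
s(n, k) = (9 + n)/(4 + n)
N(g) = 2*g*(9/4 + g) (N(g) = (g + g)*(g + (9 + 0)/(4 + 0)) = (2*g)*(g + 9/4) = (2*g)*(9/4 + g) = 2*g*(9/4 + g))
-308378 + N(569) = -308378 + (1/2)*569*(9 + 4*569) = -308378 + (1/2)*569*(9 + 2276) = -308378 + (1/2)*569*2285 = -308378 + 1300165/2 = 683409/2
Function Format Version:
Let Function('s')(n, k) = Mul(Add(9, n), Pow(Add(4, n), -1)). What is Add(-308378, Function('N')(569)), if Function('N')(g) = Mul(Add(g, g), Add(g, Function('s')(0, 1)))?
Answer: Rational(683409, 2) ≈ 3.4170e+5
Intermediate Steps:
Function('s')(n, k) = Mul(Pow(Add(4, n), -1), Add(9, n))
Function('N')(g) = Mul(2, g, Add(Rational(9, 4), g)) (Function('N')(g) = Mul(Add(g, g), Add(g, Mul(Pow(Add(4, 0), -1), Add(9, 0)))) = Mul(Mul(2, g), Add(g, Mul(Pow(4, -1), 9))) = Mul(Mul(2, g), Add(g, Mul(Rational(1, 4), 9))) = Mul(Mul(2, g), Add(g, Rational(9, 4))) = Mul(Mul(2, g), Add(Rational(9, 4), g)) = Mul(2, g, Add(Rational(9, 4), g)))
Add(-308378, Function('N')(569)) = Add(-308378, Mul(Rational(1, 2), 569, Add(9, Mul(4, 569)))) = Add(-308378, Mul(Rational(1, 2), 569, Add(9, 2276))) = Add(-308378, Mul(Rational(1, 2), 569, 2285)) = Add(-308378, Rational(1300165, 2)) = Rational(683409, 2)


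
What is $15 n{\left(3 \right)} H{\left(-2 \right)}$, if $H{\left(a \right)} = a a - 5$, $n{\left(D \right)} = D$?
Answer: $-45$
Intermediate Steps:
$H{\left(a \right)} = -5 + a^{2}$ ($H{\left(a \right)} = a^{2} - 5 = -5 + a^{2}$)
$15 n{\left(3 \right)} H{\left(-2 \right)} = 15 \cdot 3 \left(-5 + \left(-2\right)^{2}\right) = 45 \left(-5 + 4\right) = 45 \left(-1\right) = -45$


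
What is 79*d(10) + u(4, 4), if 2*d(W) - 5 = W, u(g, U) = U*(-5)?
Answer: 1145/2 ≈ 572.50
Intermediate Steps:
u(g, U) = -5*U
d(W) = 5/2 + W/2
79*d(10) + u(4, 4) = 79*(5/2 + (½)*10) - 5*4 = 79*(5/2 + 5) - 20 = 79*(15/2) - 20 = 1185/2 - 20 = 1145/2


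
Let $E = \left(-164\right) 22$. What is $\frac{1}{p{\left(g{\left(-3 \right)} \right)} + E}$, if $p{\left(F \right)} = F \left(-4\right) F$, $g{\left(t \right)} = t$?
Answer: $- \frac{1}{3644} \approx -0.00027442$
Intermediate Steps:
$p{\left(F \right)} = - 4 F^{2}$ ($p{\left(F \right)} = - 4 F F = - 4 F^{2}$)
$E = -3608$
$\frac{1}{p{\left(g{\left(-3 \right)} \right)} + E} = \frac{1}{- 4 \left(-3\right)^{2} - 3608} = \frac{1}{\left(-4\right) 9 - 3608} = \frac{1}{-36 - 3608} = \frac{1}{-3644} = - \frac{1}{3644}$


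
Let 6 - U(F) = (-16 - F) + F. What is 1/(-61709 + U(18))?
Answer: -1/61687 ≈ -1.6211e-5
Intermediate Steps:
U(F) = 22 (U(F) = 6 - ((-16 - F) + F) = 6 - 1*(-16) = 6 + 16 = 22)
1/(-61709 + U(18)) = 1/(-61709 + 22) = 1/(-61687) = -1/61687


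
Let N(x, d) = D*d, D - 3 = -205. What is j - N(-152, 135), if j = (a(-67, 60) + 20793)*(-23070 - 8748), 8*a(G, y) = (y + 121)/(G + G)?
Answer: -354595641015/536 ≈ -6.6156e+8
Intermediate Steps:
D = -202 (D = 3 - 205 = -202)
a(G, y) = (121 + y)/(16*G) (a(G, y) = ((y + 121)/(G + G))/8 = ((121 + y)/((2*G)))/8 = ((121 + y)*(1/(2*G)))/8 = ((121 + y)/(2*G))/8 = (121 + y)/(16*G))
N(x, d) = -202*d
j = -354610257735/536 (j = ((1/16)*(121 + 60)/(-67) + 20793)*(-23070 - 8748) = ((1/16)*(-1/67)*181 + 20793)*(-31818) = (-181/1072 + 20793)*(-31818) = (22289915/1072)*(-31818) = -354610257735/536 ≈ -6.6159e+8)
j - N(-152, 135) = -354610257735/536 - (-202)*135 = -354610257735/536 - 1*(-27270) = -354610257735/536 + 27270 = -354595641015/536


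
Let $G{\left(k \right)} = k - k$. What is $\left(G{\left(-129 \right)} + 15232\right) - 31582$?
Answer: $-16350$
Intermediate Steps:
$G{\left(k \right)} = 0$
$\left(G{\left(-129 \right)} + 15232\right) - 31582 = \left(0 + 15232\right) - 31582 = 15232 - 31582 = -16350$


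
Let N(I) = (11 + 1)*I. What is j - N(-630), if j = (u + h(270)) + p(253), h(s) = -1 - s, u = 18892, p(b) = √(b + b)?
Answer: 26181 + √506 ≈ 26204.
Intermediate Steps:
p(b) = √2*√b (p(b) = √(2*b) = √2*√b)
N(I) = 12*I
j = 18621 + √506 (j = (18892 + (-1 - 1*270)) + √2*√253 = (18892 + (-1 - 270)) + √506 = (18892 - 271) + √506 = 18621 + √506 ≈ 18644.)
j - N(-630) = (18621 + √506) - 12*(-630) = (18621 + √506) - 1*(-7560) = (18621 + √506) + 7560 = 26181 + √506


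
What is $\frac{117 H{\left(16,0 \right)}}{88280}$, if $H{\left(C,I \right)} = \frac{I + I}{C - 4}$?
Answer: $0$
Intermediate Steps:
$H{\left(C,I \right)} = \frac{2 I}{-4 + C}$
$\frac{117 H{\left(16,0 \right)}}{88280} = \frac{117 \cdot 2 \cdot 0 \frac{1}{-4 + 16}}{88280} = 117 \cdot 2 \cdot 0 \cdot \frac{1}{12} \cdot \frac{1}{88280} = 117 \cdot 0 \cdot \frac{1}{88280} = 0 \cdot \frac{1}{88280} = 0$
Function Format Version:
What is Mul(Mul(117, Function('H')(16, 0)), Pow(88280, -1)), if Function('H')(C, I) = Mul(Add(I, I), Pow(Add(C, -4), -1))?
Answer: 0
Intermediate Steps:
Function('H')(C, I) = Mul(2, I, Pow(Add(-4, C), -1)) (Function('H')(C, I) = Mul(Mul(2, I), Pow(Add(-4, C), -1)) = Mul(2, I, Pow(Add(-4, C), -1)))
Mul(Mul(117, Function('H')(16, 0)), Pow(88280, -1)) = Mul(Mul(117, Mul(2, 0, Pow(Add(-4, 16), -1))), Pow(88280, -1)) = Mul(Mul(117, Mul(2, 0, Pow(12, -1))), Rational(1, 88280)) = Mul(Mul(117, Mul(2, 0, Rational(1, 12))), Rational(1, 88280)) = Mul(Mul(117, 0), Rational(1, 88280)) = Mul(0, Rational(1, 88280)) = 0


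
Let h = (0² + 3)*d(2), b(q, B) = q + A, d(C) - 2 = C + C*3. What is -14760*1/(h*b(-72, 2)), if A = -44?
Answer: 123/29 ≈ 4.2414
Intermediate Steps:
d(C) = 2 + 4*C (d(C) = 2 + (C + C*3) = 2 + (C + 3*C) = 2 + 4*C)
b(q, B) = -44 + q (b(q, B) = q - 44 = -44 + q)
h = 30 (h = (0² + 3)*(2 + 4*2) = (0 + 3)*(2 + 8) = 3*10 = 30)
-14760*1/(h*b(-72, 2)) = -14760*1/(30*(-44 - 72)) = -14760/((-116*30)) = -14760/(-3480) = -14760*(-1/3480) = 123/29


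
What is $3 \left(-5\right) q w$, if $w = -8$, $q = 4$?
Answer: $480$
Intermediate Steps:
$3 \left(-5\right) q w = 3 \left(-5\right) 4 \left(-8\right) = \left(-15\right) 4 \left(-8\right) = \left(-60\right) \left(-8\right) = 480$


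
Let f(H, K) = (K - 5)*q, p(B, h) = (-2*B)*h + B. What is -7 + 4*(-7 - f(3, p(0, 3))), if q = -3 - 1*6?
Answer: -215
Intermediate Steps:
q = -9 (q = -3 - 6 = -9)
p(B, h) = B - 2*B*h (p(B, h) = -2*B*h + B = B - 2*B*h)
f(H, K) = 45 - 9*K (f(H, K) = (K - 5)*(-9) = (-5 + K)*(-9) = 45 - 9*K)
-7 + 4*(-7 - f(3, p(0, 3))) = -7 + 4*(-7 - (45 - 0*(1 - 2*3))) = -7 + 4*(-7 - (45 - 0*(1 - 6))) = -7 + 4*(-7 - (45 - 0*(-5))) = -7 + 4*(-7 - (45 - 9*0)) = -7 + 4*(-7 - (45 + 0)) = -7 + 4*(-7 - 1*45) = -7 + 4*(-7 - 45) = -7 + 4*(-52) = -7 - 208 = -215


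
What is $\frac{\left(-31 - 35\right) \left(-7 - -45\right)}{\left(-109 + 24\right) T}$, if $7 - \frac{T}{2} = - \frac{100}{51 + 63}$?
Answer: $\frac{71478}{38165} \approx 1.8729$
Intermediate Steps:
$T = \frac{898}{57}$ ($T = 14 - 2 \left(- \frac{100}{51 + 63}\right) = 14 - 2 \left(- \frac{100}{114}\right) = 14 - 2 \left(\left(-100\right) \frac{1}{114}\right) = 14 - - \frac{100}{57} = 14 + \frac{100}{57} = \frac{898}{57} \approx 15.754$)
$\frac{\left(-31 - 35\right) \left(-7 - -45\right)}{\left(-109 + 24\right) T} = \frac{\left(-31 - 35\right) \left(-7 - -45\right)}{\left(-109 + 24\right) \frac{898}{57}} = \frac{\left(-66\right) \left(-7 + 45\right)}{\left(-85\right) \frac{898}{57}} = \frac{\left(-66\right) 38}{- \frac{76330}{57}} = \left(-2508\right) \left(- \frac{57}{76330}\right) = \frac{71478}{38165}$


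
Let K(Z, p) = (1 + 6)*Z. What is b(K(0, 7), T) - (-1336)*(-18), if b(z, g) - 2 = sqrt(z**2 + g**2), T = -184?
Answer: -23862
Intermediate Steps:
K(Z, p) = 7*Z
b(z, g) = 2 + sqrt(g**2 + z**2) (b(z, g) = 2 + sqrt(z**2 + g**2) = 2 + sqrt(g**2 + z**2))
b(K(0, 7), T) - (-1336)*(-18) = (2 + sqrt((-184)**2 + (7*0)**2)) - (-1336)*(-18) = (2 + sqrt(33856 + 0**2)) - 1*24048 = (2 + sqrt(33856 + 0)) - 24048 = (2 + sqrt(33856)) - 24048 = (2 + 184) - 24048 = 186 - 24048 = -23862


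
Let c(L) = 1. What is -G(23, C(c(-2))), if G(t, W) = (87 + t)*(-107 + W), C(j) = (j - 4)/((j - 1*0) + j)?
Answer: 11935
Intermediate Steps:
C(j) = (-4 + j)/(2*j) (C(j) = (-4 + j)/((j + 0) + j) = (-4 + j)/(j + j) = (-4 + j)/((2*j)) = (-4 + j)*(1/(2*j)) = (-4 + j)/(2*j))
G(t, W) = (-107 + W)*(87 + t)
-G(23, C(c(-2))) = -(-9309 - 107*23 + 87*((1/2)*(-4 + 1)/1) + ((1/2)*(-4 + 1)/1)*23) = -(-9309 - 2461 + 87*((1/2)*1*(-3)) + ((1/2)*1*(-3))*23) = -(-9309 - 2461 + 87*(-3/2) - 3/2*23) = -(-9309 - 2461 - 261/2 - 69/2) = -1*(-11935) = 11935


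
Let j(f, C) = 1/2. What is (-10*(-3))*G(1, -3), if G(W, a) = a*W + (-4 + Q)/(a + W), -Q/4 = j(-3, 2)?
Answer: 0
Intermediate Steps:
j(f, C) = ½
Q = -2 (Q = -4*½ = -2)
G(W, a) = -6/(W + a) + W*a (G(W, a) = a*W + (-4 - 2)/(a + W) = W*a - 6/(W + a) = -6/(W + a) + W*a)
(-10*(-3))*G(1, -3) = (-10*(-3))*((-6 + 1*(-3)² - 3*1²)/(1 - 3)) = 30*((-6 + 1*9 - 3*1)/(-2)) = 30*(-(-6 + 9 - 3)/2) = 30*(-½*0) = 30*0 = 0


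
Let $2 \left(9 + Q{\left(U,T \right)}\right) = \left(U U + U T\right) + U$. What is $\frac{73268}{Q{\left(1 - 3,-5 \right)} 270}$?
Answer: $- \frac{36634}{405} \approx -90.454$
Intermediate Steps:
$Q{\left(U,T \right)} = -9 + \frac{U}{2} + \frac{U^{2}}{2} + \frac{T U}{2}$ ($Q{\left(U,T \right)} = -9 + \frac{\left(U U + U T\right) + U}{2} = -9 + \frac{\left(U^{2} + T U\right) + U}{2} = -9 + \frac{U + U^{2} + T U}{2} = -9 + \left(\frac{U}{2} + \frac{U^{2}}{2} + \frac{T U}{2}\right) = -9 + \frac{U}{2} + \frac{U^{2}}{2} + \frac{T U}{2}$)
$\frac{73268}{Q{\left(1 - 3,-5 \right)} 270} = \frac{73268}{\left(-9 + \frac{1 - 3}{2} + \frac{\left(1 - 3\right)^{2}}{2} + \frac{1}{2} \left(-5\right) \left(1 - 3\right)\right) 270} = \frac{73268}{\left(-9 + \frac{1}{2} \left(-2\right) + \frac{\left(-2\right)^{2}}{2} + \frac{1}{2} \left(-5\right) \left(-2\right)\right) 270} = \frac{73268}{\left(-9 - 1 + \frac{1}{2} \cdot 4 + 5\right) 270} = \frac{73268}{\left(-9 - 1 + 2 + 5\right) 270} = \frac{73268}{\left(-3\right) 270} = \frac{73268}{-810} = 73268 \left(- \frac{1}{810}\right) = - \frac{36634}{405}$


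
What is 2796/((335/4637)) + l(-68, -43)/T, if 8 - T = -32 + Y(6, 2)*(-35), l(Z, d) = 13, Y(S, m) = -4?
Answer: 259300169/6700 ≈ 38702.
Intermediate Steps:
T = -100 (T = 8 - (-32 - 4*(-35)) = 8 - (-32 + 140) = 8 - 1*108 = 8 - 108 = -100)
2796/((335/4637)) + l(-68, -43)/T = 2796/((335/4637)) + 13/(-100) = 2796/((335*(1/4637))) + 13*(-1/100) = 2796/(335/4637) - 13/100 = 2796*(4637/335) - 13/100 = 12965052/335 - 13/100 = 259300169/6700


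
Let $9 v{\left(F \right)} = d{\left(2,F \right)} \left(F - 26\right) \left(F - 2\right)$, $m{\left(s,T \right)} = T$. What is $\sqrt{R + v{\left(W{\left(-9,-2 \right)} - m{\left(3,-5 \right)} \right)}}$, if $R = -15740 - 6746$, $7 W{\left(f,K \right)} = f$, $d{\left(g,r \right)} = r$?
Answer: $\frac{11 i \sqrt{446502}}{49} \approx 150.01 i$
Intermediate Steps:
$W{\left(f,K \right)} = \frac{f}{7}$
$v{\left(F \right)} = \frac{F \left(-26 + F\right) \left(-2 + F\right)}{9}$ ($v{\left(F \right)} = \frac{F \left(F - 26\right) \left(F - 2\right)}{9} = \frac{F \left(-26 + F\right) \left(-2 + F\right)}{9}$)
$R = -22486$ ($R = -15740 - 6746 = -22486$)
$\sqrt{R + v{\left(W{\left(-9,-2 \right)} - m{\left(3,-5 \right)} \right)}} = \sqrt{-22486 + \frac{\left(\frac{1}{7} \left(-9\right) - -5\right) \left(52 + \left(\frac{1}{7} \left(-9\right) - -5\right)^{2} - 28 \left(\frac{1}{7} \left(-9\right) - -5\right)\right)}{9}} = \sqrt{-22486 + \frac{\left(- \frac{9}{7} + 5\right) \left(52 + \left(- \frac{9}{7} + 5\right)^{2} - 28 \left(- \frac{9}{7} + 5\right)\right)}{9}} = \sqrt{-22486 + \frac{1}{9} \cdot \frac{26}{7} \left(52 + \left(\frac{26}{7}\right)^{2} - 104\right)} = \sqrt{-22486 + \frac{1}{9} \cdot \frac{26}{7} \left(52 + \frac{676}{49} - 104\right)} = \sqrt{-22486 + \frac{1}{9} \cdot \frac{26}{7} \left(- \frac{1872}{49}\right)} = \sqrt{-22486 - \frac{5408}{343}} = \sqrt{- \frac{7718106}{343}} = \frac{11 i \sqrt{446502}}{49}$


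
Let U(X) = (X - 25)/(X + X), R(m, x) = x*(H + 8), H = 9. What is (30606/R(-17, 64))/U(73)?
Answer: 372373/4352 ≈ 85.564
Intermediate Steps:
R(m, x) = 17*x (R(m, x) = x*(9 + 8) = x*17 = 17*x)
U(X) = (-25 + X)/(2*X) (U(X) = (-25 + X)/((2*X)) = (-25 + X)*(1/(2*X)) = (-25 + X)/(2*X))
(30606/R(-17, 64))/U(73) = (30606/((17*64)))/(((½)*(-25 + 73)/73)) = (30606/1088)/(((½)*(1/73)*48)) = (30606*(1/1088))/(24/73) = (15303/544)*(73/24) = 372373/4352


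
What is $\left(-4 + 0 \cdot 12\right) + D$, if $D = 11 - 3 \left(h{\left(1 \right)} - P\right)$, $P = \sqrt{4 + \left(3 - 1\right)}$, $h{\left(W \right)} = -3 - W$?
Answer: $19 + 3 \sqrt{6} \approx 26.348$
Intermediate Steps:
$P = \sqrt{6}$ ($P = \sqrt{4 + 2} = \sqrt{6} \approx 2.4495$)
$D = 23 + 3 \sqrt{6}$ ($D = 11 - 3 \left(\left(-3 - 1\right) - \sqrt{6}\right) = 11 - 3 \left(-4 - \sqrt{6}\right) = 11 + \left(12 + 3 \sqrt{6}\right) = 23 + 3 \sqrt{6} \approx 30.348$)
$\left(-4 + 0 \cdot 12\right) + D = \left(-4 + 0 \cdot 12\right) + \left(23 + 3 \sqrt{6}\right) = \left(-4 + 0\right) + \left(23 + 3 \sqrt{6}\right) = -4 + \left(23 + 3 \sqrt{6}\right) = 19 + 3 \sqrt{6}$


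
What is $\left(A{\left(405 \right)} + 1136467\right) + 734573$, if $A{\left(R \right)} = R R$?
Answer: $2035065$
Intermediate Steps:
$A{\left(R \right)} = R^{2}$
$\left(A{\left(405 \right)} + 1136467\right) + 734573 = \left(405^{2} + 1136467\right) + 734573 = \left(164025 + 1136467\right) + 734573 = 1300492 + 734573 = 2035065$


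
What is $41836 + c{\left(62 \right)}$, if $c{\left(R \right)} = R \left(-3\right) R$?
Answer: $30304$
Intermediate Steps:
$c{\left(R \right)} = - 3 R^{2}$ ($c{\left(R \right)} = - 3 R R = - 3 R^{2}$)
$41836 + c{\left(62 \right)} = 41836 - 3 \cdot 62^{2} = 41836 - 11532 = 30304$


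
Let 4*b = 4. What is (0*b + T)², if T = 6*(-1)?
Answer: 36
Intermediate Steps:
b = 1 (b = (¼)*4 = 1)
T = -6
(0*b + T)² = (0*1 - 6)² = (0 - 6)² = (-6)² = 36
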